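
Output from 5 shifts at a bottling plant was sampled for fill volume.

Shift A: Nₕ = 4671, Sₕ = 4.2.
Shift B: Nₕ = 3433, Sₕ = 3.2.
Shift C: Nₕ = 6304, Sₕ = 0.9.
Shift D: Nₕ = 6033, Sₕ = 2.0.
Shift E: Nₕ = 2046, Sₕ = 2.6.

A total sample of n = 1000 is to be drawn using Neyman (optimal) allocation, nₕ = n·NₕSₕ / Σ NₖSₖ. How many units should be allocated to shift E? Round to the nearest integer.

99

A: NₕSₕ = 4671·4.2 = 19618.2
B: NₕSₕ = 3433·3.2 = 10985.6
C: NₕSₕ = 6304·0.9 = 5673.6
D: NₕSₕ = 6033·2.0 = 12066
E: NₕSₕ = 2046·2.6 = 5319.6
Σ NₕSₕ = 53663.
n_E = 1000·5319.6/53663 = 99.130... → 99.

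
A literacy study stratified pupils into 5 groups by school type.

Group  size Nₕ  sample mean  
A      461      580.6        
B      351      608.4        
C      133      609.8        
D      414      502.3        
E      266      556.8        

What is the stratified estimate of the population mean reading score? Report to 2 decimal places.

565.15

x̄_st = (Σ Nₕx̄ₕ) / (Σ Nₕ) = (461·580.6 + 351·608.4 + 133·609.8 + 414·502.3 + 266·556.8) / 1625
= 918369.4 / 1625 = 565.1504 → 565.15.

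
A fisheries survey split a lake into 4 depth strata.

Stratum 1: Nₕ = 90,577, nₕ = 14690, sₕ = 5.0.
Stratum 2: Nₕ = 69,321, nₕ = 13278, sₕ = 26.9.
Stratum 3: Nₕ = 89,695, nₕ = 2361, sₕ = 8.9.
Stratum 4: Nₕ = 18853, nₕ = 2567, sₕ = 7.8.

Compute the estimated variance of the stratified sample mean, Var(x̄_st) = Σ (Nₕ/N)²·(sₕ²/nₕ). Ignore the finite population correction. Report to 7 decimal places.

N = 268446. Term for each stratum: Wₕ²sₕ²/nₕ.
Var(x̄_st) = 0.0001937493 + 0.0036340229 + 0.0037454726 + 0.0001168989 = 0.0076901437 → 0.0076901.

0.0076901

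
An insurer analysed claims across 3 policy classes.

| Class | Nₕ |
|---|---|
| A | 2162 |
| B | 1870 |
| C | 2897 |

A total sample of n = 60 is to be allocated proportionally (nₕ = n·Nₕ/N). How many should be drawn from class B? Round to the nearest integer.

N = 2162 + 1870 + 2897 = 6929.
n_B = 60·1870/6929 = 16.193... → 16.

16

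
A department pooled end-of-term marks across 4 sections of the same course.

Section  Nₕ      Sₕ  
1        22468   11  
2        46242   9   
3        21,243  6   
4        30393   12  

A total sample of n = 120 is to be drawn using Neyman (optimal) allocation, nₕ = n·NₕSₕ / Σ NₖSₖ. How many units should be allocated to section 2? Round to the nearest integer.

1: NₕSₕ = 22468·11 = 247148
2: NₕSₕ = 46242·9 = 416178
3: NₕSₕ = 21243·6 = 127458
4: NₕSₕ = 30393·12 = 364716
Σ NₕSₕ = 1155500.
n_2 = 120·416178/1155500 = 43.221... → 43.

43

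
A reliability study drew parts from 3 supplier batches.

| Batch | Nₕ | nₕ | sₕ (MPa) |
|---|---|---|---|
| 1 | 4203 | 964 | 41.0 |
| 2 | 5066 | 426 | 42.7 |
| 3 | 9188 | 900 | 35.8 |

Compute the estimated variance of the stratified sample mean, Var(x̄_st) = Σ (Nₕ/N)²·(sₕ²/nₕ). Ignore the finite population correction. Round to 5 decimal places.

0.76576

N = 18457. Term for each stratum: Wₕ²sₕ²/nₕ.
Var(x̄_st) = 0.09042473 + 0.32244400 + 0.35289320 = 0.76576193 → 0.76576.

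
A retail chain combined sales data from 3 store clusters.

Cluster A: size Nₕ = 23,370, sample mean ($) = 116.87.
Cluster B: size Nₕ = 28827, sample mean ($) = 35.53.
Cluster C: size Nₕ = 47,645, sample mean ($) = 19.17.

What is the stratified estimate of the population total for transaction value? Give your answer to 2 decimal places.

4668829.86

A: 23370·116.87 = 2731251.9
B: 28827·35.53 = 1024223.31
C: 47645·19.17 = 913354.65
τ̂ = Σ Nₕx̄ₕ = 4668829.86.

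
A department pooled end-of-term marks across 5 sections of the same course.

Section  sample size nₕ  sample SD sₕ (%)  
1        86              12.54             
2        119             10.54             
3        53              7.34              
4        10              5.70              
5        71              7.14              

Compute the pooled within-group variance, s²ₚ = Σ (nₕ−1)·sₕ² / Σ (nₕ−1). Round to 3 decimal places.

99.215

Degrees of freedom: 85 + 118 + 52 + 9 + 70 = 334.
Σ(nₕ−1)sₕ² = 85·157.2516 + 118·111.0916 + 52·53.8756 + 9·32.49 + 70·50.9796 = 33137.708.
s²ₚ = 33137.708 / 334 = 99.21469... → 99.215.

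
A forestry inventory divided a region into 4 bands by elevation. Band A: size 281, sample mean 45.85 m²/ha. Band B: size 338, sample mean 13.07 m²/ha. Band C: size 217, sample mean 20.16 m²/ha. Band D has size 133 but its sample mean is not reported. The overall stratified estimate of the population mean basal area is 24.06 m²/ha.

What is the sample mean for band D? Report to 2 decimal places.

N = 281 + 338 + 217 + 133 = 969.
Overall total = μ·N = 24.06·969 = 23314.14.
Subtract the known strata: 281·45.85 + 338·13.07 + 217·20.16 = 21676.23.
Remaining total for band D: 23314.14 − 21676.23 = 1637.91.
Divide by its size: 1637.91 / 133 = 12.3151... → 12.32.

12.32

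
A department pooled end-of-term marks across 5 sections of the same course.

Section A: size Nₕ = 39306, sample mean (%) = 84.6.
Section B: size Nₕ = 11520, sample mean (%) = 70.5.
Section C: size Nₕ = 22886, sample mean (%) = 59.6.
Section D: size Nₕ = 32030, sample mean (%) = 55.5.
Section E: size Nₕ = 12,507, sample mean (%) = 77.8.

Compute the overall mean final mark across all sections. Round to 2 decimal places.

N = 118249; weights Wₕ = Nₕ/N = (0.3324, 0.0974, 0.1935, 0.2709, 0.1058).
x̄_st = Σ Wₕ·x̄ₕ = 0.3324·84.6 + 0.0974·70.5 + 0.1935·59.6 + 0.2709·55.5 + 0.1058·77.8 ≈ 69.7863...
→ 69.79.

69.79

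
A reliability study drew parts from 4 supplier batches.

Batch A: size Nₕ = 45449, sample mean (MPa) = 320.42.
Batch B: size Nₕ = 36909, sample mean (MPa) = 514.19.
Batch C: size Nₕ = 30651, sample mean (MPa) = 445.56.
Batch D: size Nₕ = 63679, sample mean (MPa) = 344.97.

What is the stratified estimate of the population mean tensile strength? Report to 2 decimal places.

x̄_st = (Σ Nₕx̄ₕ) / (Σ Nₕ) = (45449·320.42 + 36909·514.19 + 30651·445.56 + 63679·344.97) / 176688
= 69165211.48 / 176688 = 391.4539... → 391.45.

391.45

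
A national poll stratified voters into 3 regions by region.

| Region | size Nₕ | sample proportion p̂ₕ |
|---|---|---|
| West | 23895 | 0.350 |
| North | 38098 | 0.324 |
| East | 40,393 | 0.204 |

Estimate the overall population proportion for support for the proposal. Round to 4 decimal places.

Wₕ = Nₕ/N with N = 102386: 0.2334, 0.3721, 0.3945.
p̂_st = 0.2334·0.350 + 0.3721·0.324 + 0.3945·0.204 ≈ 0.282726... → 0.2827.

0.2827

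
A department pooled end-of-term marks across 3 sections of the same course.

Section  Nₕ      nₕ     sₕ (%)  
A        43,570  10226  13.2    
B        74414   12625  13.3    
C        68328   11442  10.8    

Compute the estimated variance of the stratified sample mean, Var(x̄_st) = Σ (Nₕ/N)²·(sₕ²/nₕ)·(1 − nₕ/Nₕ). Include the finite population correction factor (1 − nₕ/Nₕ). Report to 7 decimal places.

0.0037105

N = 186312; Wₕ = Nₕ/N.
section A: (43570/186312)²·13.2²/10226·(1 − 10226/43570) = 0.0007131250
section B: (74414/186312)²·13.3²/12625·(1 − 12625/74414) = 0.0018559063
section C: (68328/186312)²·10.8²/11442·(1 − 11442/68328) = 0.0011414792
Sum = 0.0037105106 → 0.0037105.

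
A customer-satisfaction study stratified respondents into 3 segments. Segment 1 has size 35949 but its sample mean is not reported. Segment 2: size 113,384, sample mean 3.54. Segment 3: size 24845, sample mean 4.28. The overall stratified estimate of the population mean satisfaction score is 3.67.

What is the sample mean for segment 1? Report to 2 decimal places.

N = 35949 + 113384 + 24845 = 174178.
Overall total = μ·N = 3.67·174178 = 639233.26.
Subtract the known strata: 113384·3.54 + 24845·4.28 = 507715.96.
Remaining total for segment 1: 639233.26 − 507715.96 = 131517.3.
Divide by its size: 131517.3 / 35949 = 3.6584... → 3.66.

3.66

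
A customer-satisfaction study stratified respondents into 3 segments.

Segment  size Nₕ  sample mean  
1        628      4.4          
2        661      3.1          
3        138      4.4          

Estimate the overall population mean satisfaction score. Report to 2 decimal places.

N = 1427; weights Wₕ = Nₕ/N = (0.4401, 0.4632, 0.0967).
x̄_st = Σ Wₕ·x̄ₕ = 0.4401·4.4 + 0.4632·3.1 + 0.0967·4.4 ≈ 3.7978...
→ 3.80.

3.80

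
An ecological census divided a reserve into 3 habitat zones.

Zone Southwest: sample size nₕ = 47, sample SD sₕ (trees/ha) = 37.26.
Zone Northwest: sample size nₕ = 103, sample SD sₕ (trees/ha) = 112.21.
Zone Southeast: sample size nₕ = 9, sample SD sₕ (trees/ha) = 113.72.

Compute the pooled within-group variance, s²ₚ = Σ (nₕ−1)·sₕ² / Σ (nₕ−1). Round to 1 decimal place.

9305.2

Southwest: (47−1)·37.26² = 46·1388.3076 = 63862.1496
Northwest: (103−1)·112.21² = 102·12591.0841 = 1284290.5782
Southeast: (9−1)·113.72² = 8·12932.2384 = 103457.9072
Numerator = 1451610.635; denominator = Σ(nₕ−1) = 156.
s²ₚ = 1451610.635/156 = 9305.196... → 9305.2.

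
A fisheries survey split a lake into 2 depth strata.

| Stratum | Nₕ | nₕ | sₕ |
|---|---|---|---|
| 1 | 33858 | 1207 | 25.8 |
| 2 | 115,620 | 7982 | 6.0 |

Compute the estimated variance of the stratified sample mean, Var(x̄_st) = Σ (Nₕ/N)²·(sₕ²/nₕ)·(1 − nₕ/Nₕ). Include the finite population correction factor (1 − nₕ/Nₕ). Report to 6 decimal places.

N = 149478. Term for each stratum: Wₕ²sₕ²/nₕ·(1−nₕ/Nₕ).
Var(x̄_st) = 0.027285717 + 0.002512088 = 0.029797805 → 0.029798.

0.029798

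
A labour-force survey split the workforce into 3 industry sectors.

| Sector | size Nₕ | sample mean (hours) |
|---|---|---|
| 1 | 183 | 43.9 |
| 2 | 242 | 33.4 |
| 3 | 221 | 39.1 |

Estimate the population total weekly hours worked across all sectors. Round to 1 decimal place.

Population total = Σ Nₕ·x̄ₕ (each stratum's size times its mean).
183·43.9 + 242·33.4 + 221·39.1 = 8033.7 + 8082.8 + 8641.1 = 24757.6.

24757.6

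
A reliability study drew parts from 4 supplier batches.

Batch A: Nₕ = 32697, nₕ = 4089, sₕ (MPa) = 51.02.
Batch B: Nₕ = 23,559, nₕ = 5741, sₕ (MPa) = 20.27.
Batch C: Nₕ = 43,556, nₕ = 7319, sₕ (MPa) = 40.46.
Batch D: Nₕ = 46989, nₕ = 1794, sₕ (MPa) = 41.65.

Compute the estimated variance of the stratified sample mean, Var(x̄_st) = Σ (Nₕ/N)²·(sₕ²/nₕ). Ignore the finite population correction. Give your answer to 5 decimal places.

0.15218

N = 146801; Wₕ = Nₕ/N.
batch A: (32697/146801)²·51.02²/4089 = 0.03158069
batch B: (23559/146801)²·20.27²/5741 = 0.00184321
batch C: (43556/146801)²·40.46²/7319 = 0.01968965
batch D: (46989/146801)²·41.65²/1794 = 0.09906995
Sum = 0.15218350 → 0.15218.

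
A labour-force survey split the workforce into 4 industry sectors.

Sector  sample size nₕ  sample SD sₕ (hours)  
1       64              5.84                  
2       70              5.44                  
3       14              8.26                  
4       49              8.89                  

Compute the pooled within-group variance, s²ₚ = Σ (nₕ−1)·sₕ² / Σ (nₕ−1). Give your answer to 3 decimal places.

45.964

1: (64−1)·5.84² = 63·34.1056 = 2148.6528
2: (70−1)·5.44² = 69·29.5936 = 2041.9584
3: (14−1)·8.26² = 13·68.2276 = 886.9588
4: (49−1)·8.89² = 48·79.0321 = 3793.5408
Numerator = 8871.1108; denominator = Σ(nₕ−1) = 193.
s²ₚ = 8871.1108/193 = 45.96430... → 45.964.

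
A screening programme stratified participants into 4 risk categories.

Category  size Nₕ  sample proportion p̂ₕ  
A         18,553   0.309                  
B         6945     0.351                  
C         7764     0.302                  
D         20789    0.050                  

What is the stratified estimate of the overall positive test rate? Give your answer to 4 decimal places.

Wₕ = Nₕ/N with N = 54051: 0.3432, 0.1285, 0.1436, 0.3846.
p̂_st = 0.3432·0.309 + 0.1285·0.351 + 0.1436·0.302 + 0.3846·0.050 ≈ 0.213775... → 0.2138.

0.2138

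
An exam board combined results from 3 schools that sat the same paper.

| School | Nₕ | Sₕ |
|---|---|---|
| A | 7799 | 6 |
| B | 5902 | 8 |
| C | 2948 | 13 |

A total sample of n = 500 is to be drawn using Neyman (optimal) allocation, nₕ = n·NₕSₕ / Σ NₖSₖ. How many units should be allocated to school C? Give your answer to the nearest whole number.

145

Σ NₕSₕ = 7799·6 + 5902·8 + 2948·13 = 132334.
Share for C: 38324/132334 = 0.28960.
n_C = 500 × 0.28960 = 144.800... → 145.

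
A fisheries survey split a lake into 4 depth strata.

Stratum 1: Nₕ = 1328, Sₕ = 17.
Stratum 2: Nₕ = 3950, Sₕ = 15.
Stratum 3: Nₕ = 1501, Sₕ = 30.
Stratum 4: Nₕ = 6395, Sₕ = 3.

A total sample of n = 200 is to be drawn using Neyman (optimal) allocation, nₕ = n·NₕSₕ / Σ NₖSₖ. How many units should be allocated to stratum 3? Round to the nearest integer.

1: NₕSₕ = 1328·17 = 22576
2: NₕSₕ = 3950·15 = 59250
3: NₕSₕ = 1501·30 = 45030
4: NₕSₕ = 6395·3 = 19185
Σ NₕSₕ = 146041.
n_3 = 200·45030/146041 = 61.668... → 62.

62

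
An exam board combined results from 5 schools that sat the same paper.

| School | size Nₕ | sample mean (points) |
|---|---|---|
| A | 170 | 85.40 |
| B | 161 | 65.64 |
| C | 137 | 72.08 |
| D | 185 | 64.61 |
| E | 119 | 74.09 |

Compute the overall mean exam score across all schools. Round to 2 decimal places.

72.19

x̄_st = (Σ Nₕx̄ₕ) / (Σ Nₕ) = (170·85.40 + 161·65.64 + 137·72.08 + 185·64.61 + 119·74.09) / 772
= 55730.56 / 772 = 72.1898... → 72.19.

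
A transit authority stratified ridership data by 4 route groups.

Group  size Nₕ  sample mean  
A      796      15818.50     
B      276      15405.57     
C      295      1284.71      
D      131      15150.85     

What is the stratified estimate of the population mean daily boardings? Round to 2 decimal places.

12821.91

N = 1498; weights Wₕ = Nₕ/N = (0.5314, 0.1842, 0.1969, 0.0874).
x̄_st = Σ Wₕ·x̄ₕ = 0.5314·15818.50 + 0.1842·15405.57 + 0.1969·1284.71 + 0.0874·15150.85 ≈ 12821.9053...
→ 12821.91.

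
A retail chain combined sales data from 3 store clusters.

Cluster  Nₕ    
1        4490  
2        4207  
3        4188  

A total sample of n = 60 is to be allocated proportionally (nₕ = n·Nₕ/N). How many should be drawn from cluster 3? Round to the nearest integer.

20

Share of cluster 3 = 4188/12885 = 0.32503.
Allocate 60 × 0.32503 = 19.502... → 20.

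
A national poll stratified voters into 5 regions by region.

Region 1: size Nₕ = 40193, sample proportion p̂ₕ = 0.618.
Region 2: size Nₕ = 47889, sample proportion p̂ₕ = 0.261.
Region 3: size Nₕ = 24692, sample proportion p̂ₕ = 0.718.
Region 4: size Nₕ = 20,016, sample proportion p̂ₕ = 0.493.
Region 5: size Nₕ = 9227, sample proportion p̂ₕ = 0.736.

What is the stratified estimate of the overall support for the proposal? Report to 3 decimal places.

Wₕ = Nₕ/N with N = 142017: 0.2830, 0.3372, 0.1739, 0.1409, 0.0650.
p̂_st = 0.2830·0.618 + 0.3372·0.261 + 0.1739·0.718 + 0.1409·0.493 + 0.0650·0.736 ≈ 0.50505... → 0.505.

0.505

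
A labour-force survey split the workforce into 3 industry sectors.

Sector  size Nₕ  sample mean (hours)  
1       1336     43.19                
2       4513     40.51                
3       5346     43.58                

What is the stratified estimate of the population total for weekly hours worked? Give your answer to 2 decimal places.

1: 1336·43.19 = 57701.84
2: 4513·40.51 = 182821.63
3: 5346·43.58 = 232978.68
τ̂ = Σ Nₕx̄ₕ = 473502.15.

473502.15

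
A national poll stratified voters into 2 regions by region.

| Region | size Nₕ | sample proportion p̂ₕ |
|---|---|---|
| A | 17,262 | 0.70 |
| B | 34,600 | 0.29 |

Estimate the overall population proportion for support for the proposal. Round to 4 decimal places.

0.4265

Wₕ = Nₕ/N with N = 51862: 0.3328, 0.6672.
p̂_st = 0.3328·0.70 + 0.6672·0.29 ≈ 0.426466... → 0.4265.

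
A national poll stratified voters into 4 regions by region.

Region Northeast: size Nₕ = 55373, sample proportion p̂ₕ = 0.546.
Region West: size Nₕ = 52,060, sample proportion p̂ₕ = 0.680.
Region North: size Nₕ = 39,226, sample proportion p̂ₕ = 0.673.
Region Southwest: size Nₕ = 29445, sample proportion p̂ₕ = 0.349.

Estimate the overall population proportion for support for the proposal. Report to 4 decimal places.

0.5810

Wₕ = Nₕ/N with N = 176104: 0.3144, 0.2956, 0.2227, 0.1672.
p̂_st = 0.3144·0.546 + 0.2956·0.680 + 0.2227·0.673 + 0.1672·0.349 ≈ 0.580963... → 0.5810.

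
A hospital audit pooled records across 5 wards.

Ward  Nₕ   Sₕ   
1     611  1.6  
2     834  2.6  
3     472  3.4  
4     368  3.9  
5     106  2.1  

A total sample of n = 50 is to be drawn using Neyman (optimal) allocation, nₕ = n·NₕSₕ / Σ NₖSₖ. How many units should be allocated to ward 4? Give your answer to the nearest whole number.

11

1: NₕSₕ = 611·1.6 = 977.6
2: NₕSₕ = 834·2.6 = 2168.4
3: NₕSₕ = 472·3.4 = 1604.8
4: NₕSₕ = 368·3.9 = 1435.2
5: NₕSₕ = 106·2.1 = 222.6
Σ NₕSₕ = 6408.6.
n_4 = 50·1435.2/6408.6 = 11.197... → 11.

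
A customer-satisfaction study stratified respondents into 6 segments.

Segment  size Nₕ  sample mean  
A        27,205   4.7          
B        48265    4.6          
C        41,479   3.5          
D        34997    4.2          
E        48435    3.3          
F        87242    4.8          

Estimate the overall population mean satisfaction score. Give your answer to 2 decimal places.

N = 287623; weights Wₕ = Nₕ/N = (0.0946, 0.1678, 0.1442, 0.1217, 0.1684, 0.3033).
x̄_st = Σ Wₕ·x̄ₕ = 0.0946·4.7 + 0.1678·4.6 + 0.1442·3.5 + 0.1217·4.2 + 0.1684·3.3 + 0.3033·4.8 ≈ 4.2439...
→ 4.24.

4.24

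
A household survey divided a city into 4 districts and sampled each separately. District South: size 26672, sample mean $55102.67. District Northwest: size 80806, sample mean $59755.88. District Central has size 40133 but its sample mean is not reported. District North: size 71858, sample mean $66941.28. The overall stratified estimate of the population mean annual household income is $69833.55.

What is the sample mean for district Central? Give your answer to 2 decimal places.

105093.09

N = 26672 + 80806 + 40133 + 71858 = 219469.
Overall total = μ·N = 69833.55·219469 = 15326299384.95.
Subtract the known strata: 26672·55102.67 + 80806·59755.88 + 71858·66941.28 = 11108598551.76.
Remaining total for district Central: 15326299384.95 − 11108598551.76 = 4217700833.19.
Divide by its size: 4217700833.19 / 40133 = 105093.0863... → 105093.09.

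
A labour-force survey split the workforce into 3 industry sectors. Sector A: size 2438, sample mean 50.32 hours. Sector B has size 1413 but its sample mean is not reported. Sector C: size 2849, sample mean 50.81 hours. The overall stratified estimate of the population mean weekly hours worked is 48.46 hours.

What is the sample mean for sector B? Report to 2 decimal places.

N = 2438 + 1413 + 2849 = 6700.
Overall total = μ·N = 48.46·6700 = 324682.
Subtract the known strata: 2438·50.32 + 2849·50.81 = 267437.85.
Remaining total for sector B: 324682 − 267437.85 = 57244.15.
Divide by its size: 57244.15 / 1413 = 40.5125... → 40.51.

40.51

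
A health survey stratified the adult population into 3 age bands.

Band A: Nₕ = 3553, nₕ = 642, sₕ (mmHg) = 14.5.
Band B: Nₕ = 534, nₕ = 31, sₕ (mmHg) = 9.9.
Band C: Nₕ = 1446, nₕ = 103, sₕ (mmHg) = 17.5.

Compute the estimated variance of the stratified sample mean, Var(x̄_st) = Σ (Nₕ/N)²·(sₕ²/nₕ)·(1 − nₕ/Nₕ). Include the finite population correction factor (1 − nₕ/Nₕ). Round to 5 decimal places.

0.32699

N = 5533; Wₕ = Nₕ/N.
band A: (3553/5533)²·14.5²/642·(1 − 642/3553) = 0.11064124
band B: (534/5533)²·9.9²/31·(1 − 31/534) = 0.02773937
band C: (1446/5533)²·17.5²/103·(1 − 103/1446) = 0.18860875
Sum = 0.32698936 → 0.32699.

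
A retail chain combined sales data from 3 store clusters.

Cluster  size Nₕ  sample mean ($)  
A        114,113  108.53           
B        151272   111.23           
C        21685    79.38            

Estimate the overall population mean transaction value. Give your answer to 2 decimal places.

107.75

x̄_st = (Σ Nₕx̄ₕ) / (Σ Nₕ) = (114113·108.53 + 151272·111.23 + 21685·79.38) / 287070
= 30932023.75 / 287070 = 107.7508... → 107.75.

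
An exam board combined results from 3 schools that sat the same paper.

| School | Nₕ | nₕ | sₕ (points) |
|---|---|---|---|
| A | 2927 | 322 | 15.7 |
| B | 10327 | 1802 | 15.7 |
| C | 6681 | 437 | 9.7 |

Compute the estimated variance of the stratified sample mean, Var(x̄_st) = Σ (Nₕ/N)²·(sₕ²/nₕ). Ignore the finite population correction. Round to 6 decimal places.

0.077394

N = 19935; Wₕ = Nₕ/N.
school A: (2927/19935)²·15.7²/322 = 0.016502753
school B: (10327/19935)²·15.7²/1802 = 0.036707972
school C: (6681/19935)²·9.7²/437 = 0.024183129
Sum = 0.077393854 → 0.077394.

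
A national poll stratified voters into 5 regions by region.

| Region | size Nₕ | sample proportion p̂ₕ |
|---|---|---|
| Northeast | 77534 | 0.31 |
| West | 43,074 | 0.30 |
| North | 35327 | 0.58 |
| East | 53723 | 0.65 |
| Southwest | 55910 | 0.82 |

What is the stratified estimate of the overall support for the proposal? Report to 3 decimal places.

Wₕ = Nₕ/N with N = 265568: 0.2920, 0.1622, 0.1330, 0.2023, 0.2105.
p̂_st = 0.2920·0.31 + 0.1622·0.30 + 0.1330·0.58 + 0.2023·0.65 + 0.2105·0.82 ≈ 0.52045... → 0.520.

0.520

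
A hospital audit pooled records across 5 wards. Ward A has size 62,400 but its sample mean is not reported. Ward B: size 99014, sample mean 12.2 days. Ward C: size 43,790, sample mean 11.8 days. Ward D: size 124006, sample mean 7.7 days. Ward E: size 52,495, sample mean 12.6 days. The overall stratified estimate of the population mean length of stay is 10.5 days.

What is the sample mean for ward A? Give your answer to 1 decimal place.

N = 62400 + 99014 + 43790 + 124006 + 52495 = 381705.
Overall total = μ·N = 10.5·381705 = 4007902.5.
Subtract the known strata: 99014·12.2 + 43790·11.8 + 124006·7.7 + 52495·12.6 = 3340976.
Remaining total for ward A: 4007902.5 − 3340976 = 666926.5.
Divide by its size: 666926.5 / 62400 = 10.688... → 10.7.

10.7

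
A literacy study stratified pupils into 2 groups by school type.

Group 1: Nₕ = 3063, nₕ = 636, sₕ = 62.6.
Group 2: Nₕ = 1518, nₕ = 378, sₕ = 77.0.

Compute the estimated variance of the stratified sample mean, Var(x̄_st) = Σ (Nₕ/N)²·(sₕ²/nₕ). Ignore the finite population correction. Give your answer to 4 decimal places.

N = 4581. Term for each stratum: Wₕ²sₕ²/nₕ.
Var(x̄_st) = 2.7546407 + 1.7223151 = 4.4769558 → 4.4770.

4.4770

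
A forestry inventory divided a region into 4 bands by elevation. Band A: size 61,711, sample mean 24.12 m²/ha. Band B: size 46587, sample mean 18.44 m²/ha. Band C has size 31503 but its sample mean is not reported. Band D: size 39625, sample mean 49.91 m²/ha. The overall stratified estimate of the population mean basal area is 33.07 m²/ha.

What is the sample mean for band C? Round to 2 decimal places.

51.06

N = 61711 + 46587 + 31503 + 39625 = 179426.
Overall total = μ·N = 33.07·179426 = 5933617.82.
Subtract the known strata: 61711·24.12 + 46587·18.44 + 39625·49.91 = 4325217.35.
Remaining total for band C: 5933617.82 − 4325217.35 = 1608400.47.
Divide by its size: 1608400.47 / 31503 = 51.0555... → 51.06.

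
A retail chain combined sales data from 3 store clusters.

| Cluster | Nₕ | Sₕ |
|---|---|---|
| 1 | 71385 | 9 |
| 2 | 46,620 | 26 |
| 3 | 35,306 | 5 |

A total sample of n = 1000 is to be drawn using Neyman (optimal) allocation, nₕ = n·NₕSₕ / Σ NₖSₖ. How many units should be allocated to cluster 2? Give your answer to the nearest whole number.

Σ NₕSₕ = 71385·9 + 46620·26 + 35306·5 = 2031115.
Share for 2: 1212120/2031115 = 0.59678.
n_2 = 1000 × 0.59678 = 596.776... → 597.

597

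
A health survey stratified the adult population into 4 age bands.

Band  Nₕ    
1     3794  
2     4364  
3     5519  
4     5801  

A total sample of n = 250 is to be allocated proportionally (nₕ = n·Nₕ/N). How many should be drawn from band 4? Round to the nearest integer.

74

N = 3794 + 4364 + 5519 + 5801 = 19478.
n_4 = 250·5801/19478 = 74.456... → 74.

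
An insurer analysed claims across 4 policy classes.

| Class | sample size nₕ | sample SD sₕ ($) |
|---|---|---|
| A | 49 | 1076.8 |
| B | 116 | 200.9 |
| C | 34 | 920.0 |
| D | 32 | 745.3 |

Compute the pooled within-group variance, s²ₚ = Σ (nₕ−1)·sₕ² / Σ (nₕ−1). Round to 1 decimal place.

464529.7

Degrees of freedom: 48 + 115 + 33 + 31 = 227.
Σ(nₕ−1)sₕ² = 48·1159498.24 + 115·40360.81 + 33·846400 + 31·555472.09 = 105448243.46.
s²ₚ = 105448243.46 / 227 = 464529.707... → 464529.7.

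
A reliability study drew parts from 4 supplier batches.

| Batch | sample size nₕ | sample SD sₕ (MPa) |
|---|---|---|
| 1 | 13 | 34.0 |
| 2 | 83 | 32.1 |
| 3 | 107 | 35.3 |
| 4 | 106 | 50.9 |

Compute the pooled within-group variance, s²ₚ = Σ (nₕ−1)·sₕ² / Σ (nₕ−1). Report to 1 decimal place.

Degrees of freedom: 12 + 82 + 106 + 105 = 305.
Σ(nₕ−1)sₕ² = 12·1156 + 82·1030.41 + 106·1246.09 + 105·2590.81 = 502486.21.
s²ₚ = 502486.21 / 305 = 1647.496... → 1647.5.

1647.5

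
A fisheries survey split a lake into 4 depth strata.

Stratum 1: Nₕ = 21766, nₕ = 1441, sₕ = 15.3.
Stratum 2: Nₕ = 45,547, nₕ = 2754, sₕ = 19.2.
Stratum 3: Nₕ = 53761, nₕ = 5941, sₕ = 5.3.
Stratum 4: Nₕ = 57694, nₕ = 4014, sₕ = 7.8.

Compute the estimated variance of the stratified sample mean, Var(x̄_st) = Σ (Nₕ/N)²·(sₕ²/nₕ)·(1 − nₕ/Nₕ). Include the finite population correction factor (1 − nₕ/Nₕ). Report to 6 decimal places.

0.012262

N = 178768; Wₕ = Nₕ/N.
stratum 1: (21766/178768)²·15.3²/1441·(1 − 1441/21766) = 0.002248788
stratum 2: (45547/178768)²·19.2²/2754·(1 − 2754/45547) = 0.008163783
stratum 3: (53761/178768)²·5.3²/5941·(1 − 5941/53761) = 0.000380355
stratum 4: (57694/178768)²·7.8²/4014·(1 − 4014/57694) = 0.001468843
Sum = 0.012261770 → 0.012262.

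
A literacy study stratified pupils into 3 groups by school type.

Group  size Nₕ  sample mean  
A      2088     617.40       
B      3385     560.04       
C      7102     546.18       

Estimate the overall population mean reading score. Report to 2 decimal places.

561.74

x̄_st = (Σ Nₕx̄ₕ) / (Σ Nₕ) = (2088·617.40 + 3385·560.04 + 7102·546.18) / 12575
= 7063836.96 / 12575 = 561.7365... → 561.74.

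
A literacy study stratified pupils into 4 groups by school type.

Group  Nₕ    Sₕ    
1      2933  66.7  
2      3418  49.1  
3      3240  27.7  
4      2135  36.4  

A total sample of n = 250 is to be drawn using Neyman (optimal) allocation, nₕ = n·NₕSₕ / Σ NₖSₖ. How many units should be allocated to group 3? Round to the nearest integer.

Σ NₕSₕ = 2933·66.7 + 3418·49.1 + 3240·27.7 + 2135·36.4 = 530916.9.
Share for 3: 89748/530916.9 = 0.16904.
n_3 = 250 × 0.16904 = 42.261... → 42.

42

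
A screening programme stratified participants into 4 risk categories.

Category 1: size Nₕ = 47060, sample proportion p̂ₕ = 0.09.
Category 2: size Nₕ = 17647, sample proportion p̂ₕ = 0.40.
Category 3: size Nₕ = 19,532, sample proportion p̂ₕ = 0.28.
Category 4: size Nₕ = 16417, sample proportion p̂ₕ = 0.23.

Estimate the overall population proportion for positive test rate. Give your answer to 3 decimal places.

0.204

N = 47060 + 17647 + 19532 + 16417 = 100656.
Overall proportion = Σ (Nₕ/N)·p̂ₕ.
Σ Nₕp̂ₕ = 4235.4 + 7058.8 + 5468.96 + 3775.91 = 20539.07.
20539.07 / 100656 = 0.20405... → 0.204.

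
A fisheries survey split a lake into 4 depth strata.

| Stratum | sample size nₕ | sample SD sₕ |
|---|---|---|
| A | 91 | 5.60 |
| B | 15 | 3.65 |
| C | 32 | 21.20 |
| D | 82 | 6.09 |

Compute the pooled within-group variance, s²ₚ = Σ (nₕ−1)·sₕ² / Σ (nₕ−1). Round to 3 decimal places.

A: (91−1)·5.60² = 90·31.36 = 2822.4
B: (15−1)·3.65² = 14·13.3225 = 186.515
C: (32−1)·21.20² = 31·449.44 = 13932.64
D: (82−1)·6.09² = 81·37.0881 = 3004.1361
Numerator = 19945.6911; denominator = Σ(nₕ−1) = 216.
s²ₚ = 19945.6911/216 = 92.34116... → 92.341.

92.341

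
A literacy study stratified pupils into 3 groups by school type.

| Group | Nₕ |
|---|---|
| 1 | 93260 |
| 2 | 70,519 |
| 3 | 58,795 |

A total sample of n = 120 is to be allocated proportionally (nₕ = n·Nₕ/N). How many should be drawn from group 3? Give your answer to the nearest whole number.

Share of group 3 = 58795/222574 = 0.26416.
Allocate 120 × 0.26416 = 31.699... → 32.

32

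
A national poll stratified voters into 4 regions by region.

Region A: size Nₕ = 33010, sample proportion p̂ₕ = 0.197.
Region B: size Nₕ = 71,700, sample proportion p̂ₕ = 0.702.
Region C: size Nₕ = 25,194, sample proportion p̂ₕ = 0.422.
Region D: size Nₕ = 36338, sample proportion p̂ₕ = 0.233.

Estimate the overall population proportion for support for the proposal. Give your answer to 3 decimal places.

Wₕ = Nₕ/N with N = 166242: 0.1986, 0.4313, 0.1516, 0.2186.
p̂_st = 0.1986·0.197 + 0.4313·0.702 + 0.1516·0.422 + 0.2186·0.233 ≈ 0.45677... → 0.457.

0.457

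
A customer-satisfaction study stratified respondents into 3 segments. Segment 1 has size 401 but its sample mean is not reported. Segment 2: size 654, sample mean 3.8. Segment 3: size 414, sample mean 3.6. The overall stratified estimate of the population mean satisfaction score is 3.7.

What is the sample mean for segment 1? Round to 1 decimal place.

N = 401 + 654 + 414 = 1469.
Overall total = μ·N = 3.7·1469 = 5435.3.
Subtract the known strata: 654·3.8 + 414·3.6 = 3975.6.
Remaining total for segment 1: 5435.3 − 3975.6 = 1459.7.
Divide by its size: 1459.7 / 401 = 3.640... → 3.6.

3.6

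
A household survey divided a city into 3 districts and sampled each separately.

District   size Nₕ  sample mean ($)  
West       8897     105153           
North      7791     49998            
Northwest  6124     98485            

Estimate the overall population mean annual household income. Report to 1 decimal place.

x̄_st = (Σ Nₕx̄ₕ) / (Σ Nₕ) = (8897·105153 + 7791·49998 + 6124·98485) / 22812
= 1928202799 / 22812 = 84525.811... → 84525.8.

84525.8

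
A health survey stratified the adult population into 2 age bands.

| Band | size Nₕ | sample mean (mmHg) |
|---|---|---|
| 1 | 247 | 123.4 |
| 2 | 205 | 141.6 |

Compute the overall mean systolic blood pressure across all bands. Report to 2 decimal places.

N = 247 + 205 = 452.
Overall mean = Σ (Nₕ/N)·x̄ₕ — weight by population share, not a simple average.
Σ Nₕx̄ₕ = 247·123.4 + 205·141.6 = 30479.8 + 29028 = 59507.8.
Divide by N: 59507.8 / 452 = 131.6544... → 131.65.

131.65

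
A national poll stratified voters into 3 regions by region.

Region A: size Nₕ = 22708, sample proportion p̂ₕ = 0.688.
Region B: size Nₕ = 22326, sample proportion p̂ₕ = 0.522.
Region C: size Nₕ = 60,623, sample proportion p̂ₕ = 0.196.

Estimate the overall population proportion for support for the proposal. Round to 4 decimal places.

0.3706

Wₕ = Nₕ/N with N = 105657: 0.2149, 0.2113, 0.5738.
p̂_st = 0.2149·0.688 + 0.2113·0.522 + 0.5738·0.196 ≈ 0.370627... → 0.3706.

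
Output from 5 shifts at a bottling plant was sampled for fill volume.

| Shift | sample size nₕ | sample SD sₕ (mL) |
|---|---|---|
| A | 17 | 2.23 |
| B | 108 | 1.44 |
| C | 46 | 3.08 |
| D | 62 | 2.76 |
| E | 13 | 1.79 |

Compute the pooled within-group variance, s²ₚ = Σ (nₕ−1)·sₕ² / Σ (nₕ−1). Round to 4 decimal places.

A: (17−1)·2.23² = 16·4.9729 = 79.5664
B: (108−1)·1.44² = 107·2.0736 = 221.8752
C: (46−1)·3.08² = 45·9.4864 = 426.888
D: (62−1)·2.76² = 61·7.6176 = 464.6736
E: (13−1)·1.79² = 12·3.2041 = 38.4492
Numerator = 1231.4524; denominator = Σ(nₕ−1) = 241.
s²ₚ = 1231.4524/241 = 5.109761... → 5.1098.

5.1098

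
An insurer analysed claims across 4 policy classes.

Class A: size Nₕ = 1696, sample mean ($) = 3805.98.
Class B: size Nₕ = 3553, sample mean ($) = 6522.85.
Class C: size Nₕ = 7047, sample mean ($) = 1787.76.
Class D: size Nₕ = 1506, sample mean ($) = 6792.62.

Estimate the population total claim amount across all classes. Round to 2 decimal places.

52458658.57

Estimate total by summing Nₕ·x̄ₕ over strata.
1696·3805.98 + 3553·6522.85 + 7047·1787.76 + 1506·6792.62 = 6454942.08 + 23175686.05 + 12598344.72 + 10229685.72 = 52458658.57.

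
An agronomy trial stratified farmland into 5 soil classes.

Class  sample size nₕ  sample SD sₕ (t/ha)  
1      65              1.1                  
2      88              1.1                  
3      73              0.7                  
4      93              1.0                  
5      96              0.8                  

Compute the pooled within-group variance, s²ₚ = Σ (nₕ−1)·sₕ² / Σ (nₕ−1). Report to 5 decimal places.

0.90437

1: (65−1)·1.1² = 64·1.21 = 77.44
2: (88−1)·1.1² = 87·1.21 = 105.27
3: (73−1)·0.7² = 72·0.49 = 35.28
4: (93−1)·1.0² = 92·1 = 92
5: (96−1)·0.8² = 95·0.64 = 60.8
Numerator = 370.79; denominator = Σ(nₕ−1) = 410.
s²ₚ = 370.79/410 = 0.9043659... → 0.90437.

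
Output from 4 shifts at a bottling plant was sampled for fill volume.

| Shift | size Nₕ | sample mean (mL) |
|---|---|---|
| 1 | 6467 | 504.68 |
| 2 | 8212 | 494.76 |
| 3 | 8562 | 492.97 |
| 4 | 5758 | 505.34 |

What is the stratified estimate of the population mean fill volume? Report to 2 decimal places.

x̄_st = (Σ Nₕx̄ₕ) / (Σ Nₕ) = (6467·504.68 + 8212·494.76 + 8562·492.97 + 5758·505.34) / 28999
= 14457291.54 / 28999 = 498.5445... → 498.54.

498.54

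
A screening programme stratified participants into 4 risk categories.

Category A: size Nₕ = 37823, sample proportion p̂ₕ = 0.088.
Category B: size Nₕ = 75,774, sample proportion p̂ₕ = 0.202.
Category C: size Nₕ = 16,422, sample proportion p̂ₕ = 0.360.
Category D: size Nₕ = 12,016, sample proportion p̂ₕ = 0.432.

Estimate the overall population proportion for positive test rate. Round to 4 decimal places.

0.2094

Wₕ = Nₕ/N with N = 142035: 0.2663, 0.5335, 0.1156, 0.0846.
p̂_st = 0.2663·0.088 + 0.5335·0.202 + 0.1156·0.360 + 0.0846·0.432 ≈ 0.209368... → 0.2094.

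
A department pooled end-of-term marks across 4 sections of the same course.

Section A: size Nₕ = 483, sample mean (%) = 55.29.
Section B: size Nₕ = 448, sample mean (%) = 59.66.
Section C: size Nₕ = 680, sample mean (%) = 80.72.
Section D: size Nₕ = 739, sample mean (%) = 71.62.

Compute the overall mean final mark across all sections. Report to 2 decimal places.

68.62

N = 2350; weights Wₕ = Nₕ/N = (0.2055, 0.1906, 0.2894, 0.3145).
x̄_st = Σ Wₕ·x̄ₕ = 0.2055·55.29 + 0.1906·59.66 + 0.2894·80.72 + 0.3145·71.62 ≈ 68.6168...
→ 68.62.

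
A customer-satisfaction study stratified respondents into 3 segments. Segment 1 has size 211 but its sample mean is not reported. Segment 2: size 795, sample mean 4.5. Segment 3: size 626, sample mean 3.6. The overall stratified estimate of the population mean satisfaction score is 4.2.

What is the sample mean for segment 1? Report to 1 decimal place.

4.8

N = 211 + 795 + 626 = 1632.
Overall total = μ·N = 4.2·1632 = 6854.4.
Subtract the known strata: 795·4.5 + 626·3.6 = 5831.1.
Remaining total for segment 1: 6854.4 − 5831.1 = 1023.3.
Divide by its size: 1023.3 / 211 = 4.850... → 4.8.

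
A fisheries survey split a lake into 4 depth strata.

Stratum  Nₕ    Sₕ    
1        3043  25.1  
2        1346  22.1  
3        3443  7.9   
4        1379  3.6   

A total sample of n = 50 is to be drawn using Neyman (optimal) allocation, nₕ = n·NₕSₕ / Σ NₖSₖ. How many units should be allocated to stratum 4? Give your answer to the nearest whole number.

2

1: NₕSₕ = 3043·25.1 = 76379.3
2: NₕSₕ = 1346·22.1 = 29746.6
3: NₕSₕ = 3443·7.9 = 27199.7
4: NₕSₕ = 1379·3.6 = 4964.4
Σ NₕSₕ = 138290.
n_4 = 50·4964.4/138290 = 1.795... → 2.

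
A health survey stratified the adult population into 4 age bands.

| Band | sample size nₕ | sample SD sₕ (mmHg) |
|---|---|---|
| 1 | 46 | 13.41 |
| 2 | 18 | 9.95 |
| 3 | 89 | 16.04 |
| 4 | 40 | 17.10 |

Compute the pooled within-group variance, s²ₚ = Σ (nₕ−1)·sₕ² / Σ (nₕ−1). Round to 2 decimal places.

231.85

1: (46−1)·13.41² = 45·179.8281 = 8092.2645
2: (18−1)·9.95² = 17·99.0025 = 1683.0425
3: (89−1)·16.04² = 88·257.2816 = 22640.7808
4: (40−1)·17.10² = 39·292.41 = 11403.99
Numerator = 43820.0778; denominator = Σ(nₕ−1) = 189.
s²ₚ = 43820.0778/189 = 231.8523... → 231.85.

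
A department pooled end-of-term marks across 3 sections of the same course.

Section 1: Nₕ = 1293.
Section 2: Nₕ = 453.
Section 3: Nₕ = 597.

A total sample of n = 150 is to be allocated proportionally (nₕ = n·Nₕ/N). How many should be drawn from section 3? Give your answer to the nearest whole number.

38

Share of section 3 = 597/2343 = 0.25480.
Allocate 150 × 0.25480 = 38.220... → 38.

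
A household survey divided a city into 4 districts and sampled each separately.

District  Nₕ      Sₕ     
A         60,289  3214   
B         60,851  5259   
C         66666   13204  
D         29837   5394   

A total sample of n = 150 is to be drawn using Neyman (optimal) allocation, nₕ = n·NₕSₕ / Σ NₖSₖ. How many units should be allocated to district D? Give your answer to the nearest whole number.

A: NₕSₕ = 60289·3214 = 193768846
B: NₕSₕ = 60851·5259 = 320015409
C: NₕSₕ = 66666·13204 = 880257864
D: NₕSₕ = 29837·5394 = 160940778
Σ NₕSₕ = 1554982897.
n_D = 150·160940778/1554982897 = 15.525... → 16.

16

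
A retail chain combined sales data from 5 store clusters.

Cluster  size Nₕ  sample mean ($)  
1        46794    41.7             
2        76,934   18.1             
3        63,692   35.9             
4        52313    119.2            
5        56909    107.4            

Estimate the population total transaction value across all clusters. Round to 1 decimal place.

17978094.2

Estimate total by summing Nₕ·x̄ₕ over strata.
46794·41.7 + 76934·18.1 + 63692·35.9 + 52313·119.2 + 56909·107.4 = 1951309.8 + 1392505.4 + 2286542.8 + 6235709.6 + 6112026.6 = 17978094.2.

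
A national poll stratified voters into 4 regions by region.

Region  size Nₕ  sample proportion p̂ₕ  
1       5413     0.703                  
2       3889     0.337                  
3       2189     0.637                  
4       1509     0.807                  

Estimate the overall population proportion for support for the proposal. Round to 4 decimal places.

Wₕ = Nₕ/N with N = 13000: 0.4164, 0.2992, 0.1684, 0.1161.
p̂_st = 0.4164·0.703 + 0.2992·0.337 + 0.1684·0.637 + 0.1161·0.807 ≈ 0.594468... → 0.5945.

0.5945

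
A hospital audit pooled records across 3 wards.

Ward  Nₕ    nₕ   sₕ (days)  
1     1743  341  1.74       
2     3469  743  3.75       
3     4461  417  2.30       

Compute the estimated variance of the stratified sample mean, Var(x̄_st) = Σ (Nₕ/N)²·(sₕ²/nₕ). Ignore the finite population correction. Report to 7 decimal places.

0.0054206

N = 9673. Term for each stratum: Wₕ²sₕ²/nₕ.
Var(x̄_st) = 0.0002882813 + 0.0024342207 + 0.0026981227 = 0.0054206247 → 0.0054206.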